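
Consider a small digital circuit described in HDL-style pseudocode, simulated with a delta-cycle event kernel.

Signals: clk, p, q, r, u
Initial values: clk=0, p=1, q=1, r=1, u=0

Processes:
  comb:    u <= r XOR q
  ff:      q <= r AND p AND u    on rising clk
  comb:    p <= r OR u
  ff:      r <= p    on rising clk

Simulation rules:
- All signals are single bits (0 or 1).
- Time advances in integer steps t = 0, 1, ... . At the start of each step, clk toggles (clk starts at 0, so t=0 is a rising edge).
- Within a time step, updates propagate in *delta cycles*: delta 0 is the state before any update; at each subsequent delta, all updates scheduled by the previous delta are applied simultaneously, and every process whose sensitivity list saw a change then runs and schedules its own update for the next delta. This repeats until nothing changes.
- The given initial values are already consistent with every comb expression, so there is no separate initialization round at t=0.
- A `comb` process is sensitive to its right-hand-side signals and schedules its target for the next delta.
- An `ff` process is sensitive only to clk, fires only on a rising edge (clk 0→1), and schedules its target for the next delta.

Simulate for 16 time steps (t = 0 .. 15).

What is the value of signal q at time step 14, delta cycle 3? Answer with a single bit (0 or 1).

t0.Δ0 u=0 clk=0 q=1 r=1 p=1
t0.Δ1 u=0 clk=1 q=1 r=1 p=1
t0.Δ2 u=0 clk=1 q=0 r=1 p=1
t0.Δ3 u=1 clk=1 q=0 r=1 p=1
t1.Δ0 u=1 clk=1 q=0 r=1 p=1
t1.Δ1 u=1 clk=0 q=0 r=1 p=1
t2.Δ0 u=1 clk=0 q=0 r=1 p=1
t2.Δ1 u=1 clk=1 q=0 r=1 p=1
t2.Δ2 u=1 clk=1 q=1 r=1 p=1
t2.Δ3 u=0 clk=1 q=1 r=1 p=1
t3.Δ0 u=0 clk=1 q=1 r=1 p=1
t3.Δ1 u=0 clk=0 q=1 r=1 p=1
t4.Δ0 u=0 clk=0 q=1 r=1 p=1
t4.Δ1 u=0 clk=1 q=1 r=1 p=1
t4.Δ2 u=0 clk=1 q=0 r=1 p=1
t4.Δ3 u=1 clk=1 q=0 r=1 p=1
t5.Δ0 u=1 clk=1 q=0 r=1 p=1
t5.Δ1 u=1 clk=0 q=0 r=1 p=1
t6.Δ0 u=1 clk=0 q=0 r=1 p=1
t6.Δ1 u=1 clk=1 q=0 r=1 p=1
t6.Δ2 u=1 clk=1 q=1 r=1 p=1
t6.Δ3 u=0 clk=1 q=1 r=1 p=1
t7.Δ0 u=0 clk=1 q=1 r=1 p=1
t7.Δ1 u=0 clk=0 q=1 r=1 p=1
t8.Δ0 u=0 clk=0 q=1 r=1 p=1
t8.Δ1 u=0 clk=1 q=1 r=1 p=1
t8.Δ2 u=0 clk=1 q=0 r=1 p=1
t8.Δ3 u=1 clk=1 q=0 r=1 p=1
t9.Δ0 u=1 clk=1 q=0 r=1 p=1
t9.Δ1 u=1 clk=0 q=0 r=1 p=1
t10.Δ0 u=1 clk=0 q=0 r=1 p=1
t10.Δ1 u=1 clk=1 q=0 r=1 p=1
t10.Δ2 u=1 clk=1 q=1 r=1 p=1
t10.Δ3 u=0 clk=1 q=1 r=1 p=1
t11.Δ0 u=0 clk=1 q=1 r=1 p=1
t11.Δ1 u=0 clk=0 q=1 r=1 p=1
t12.Δ0 u=0 clk=0 q=1 r=1 p=1
t12.Δ1 u=0 clk=1 q=1 r=1 p=1
t12.Δ2 u=0 clk=1 q=0 r=1 p=1
t12.Δ3 u=1 clk=1 q=0 r=1 p=1
t13.Δ0 u=1 clk=1 q=0 r=1 p=1
t13.Δ1 u=1 clk=0 q=0 r=1 p=1
t14.Δ0 u=1 clk=0 q=0 r=1 p=1
t14.Δ1 u=1 clk=1 q=0 r=1 p=1
t14.Δ2 u=1 clk=1 q=1 r=1 p=1
t14.Δ3 u=0 clk=1 q=1 r=1 p=1
t15.Δ0 u=0 clk=1 q=1 r=1 p=1
t15.Δ1 u=0 clk=0 q=1 r=1 p=1

1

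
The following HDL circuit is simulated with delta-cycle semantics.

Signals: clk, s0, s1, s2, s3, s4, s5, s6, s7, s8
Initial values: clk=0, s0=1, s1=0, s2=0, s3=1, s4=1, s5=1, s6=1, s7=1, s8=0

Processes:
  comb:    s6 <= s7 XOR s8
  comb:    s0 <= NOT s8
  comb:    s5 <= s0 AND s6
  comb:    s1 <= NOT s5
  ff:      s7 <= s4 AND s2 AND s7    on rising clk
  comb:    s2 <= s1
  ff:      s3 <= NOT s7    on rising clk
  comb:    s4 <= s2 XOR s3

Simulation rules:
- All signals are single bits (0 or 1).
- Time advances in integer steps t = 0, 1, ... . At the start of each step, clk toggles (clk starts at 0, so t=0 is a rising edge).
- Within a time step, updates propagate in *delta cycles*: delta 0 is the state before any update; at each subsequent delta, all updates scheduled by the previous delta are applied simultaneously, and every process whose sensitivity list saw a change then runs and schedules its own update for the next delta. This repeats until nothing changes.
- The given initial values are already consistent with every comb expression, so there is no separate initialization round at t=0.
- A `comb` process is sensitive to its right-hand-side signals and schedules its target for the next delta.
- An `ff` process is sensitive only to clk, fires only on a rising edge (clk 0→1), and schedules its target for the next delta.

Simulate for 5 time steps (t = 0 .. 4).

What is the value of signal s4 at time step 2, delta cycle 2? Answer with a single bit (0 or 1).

1

t0.Δ0 s8=0 s2=0 clk=0 s3=1 s0=1 s6=1 s5=1 s1=0 s4=1 s7=1
t0.Δ1 s8=0 s2=0 clk=1 s3=1 s0=1 s6=1 s5=1 s1=0 s4=1 s7=1
t0.Δ2 s8=0 s2=0 clk=1 s3=0 s0=1 s6=1 s5=1 s1=0 s4=1 s7=0
t0.Δ3 s8=0 s2=0 clk=1 s3=0 s0=1 s6=0 s5=1 s1=0 s4=0 s7=0
t0.Δ4 s8=0 s2=0 clk=1 s3=0 s0=1 s6=0 s5=0 s1=0 s4=0 s7=0
t0.Δ5 s8=0 s2=0 clk=1 s3=0 s0=1 s6=0 s5=0 s1=1 s4=0 s7=0
t0.Δ6 s8=0 s2=1 clk=1 s3=0 s0=1 s6=0 s5=0 s1=1 s4=0 s7=0
t0.Δ7 s8=0 s2=1 clk=1 s3=0 s0=1 s6=0 s5=0 s1=1 s4=1 s7=0
t1.Δ0 s8=0 s2=1 clk=1 s3=0 s0=1 s6=0 s5=0 s1=1 s4=1 s7=0
t1.Δ1 s8=0 s2=1 clk=0 s3=0 s0=1 s6=0 s5=0 s1=1 s4=1 s7=0
t2.Δ0 s8=0 s2=1 clk=0 s3=0 s0=1 s6=0 s5=0 s1=1 s4=1 s7=0
t2.Δ1 s8=0 s2=1 clk=1 s3=0 s0=1 s6=0 s5=0 s1=1 s4=1 s7=0
t2.Δ2 s8=0 s2=1 clk=1 s3=1 s0=1 s6=0 s5=0 s1=1 s4=1 s7=0
t2.Δ3 s8=0 s2=1 clk=1 s3=1 s0=1 s6=0 s5=0 s1=1 s4=0 s7=0
t3.Δ0 s8=0 s2=1 clk=1 s3=1 s0=1 s6=0 s5=0 s1=1 s4=0 s7=0
t3.Δ1 s8=0 s2=1 clk=0 s3=1 s0=1 s6=0 s5=0 s1=1 s4=0 s7=0
t4.Δ0 s8=0 s2=1 clk=0 s3=1 s0=1 s6=0 s5=0 s1=1 s4=0 s7=0
t4.Δ1 s8=0 s2=1 clk=1 s3=1 s0=1 s6=0 s5=0 s1=1 s4=0 s7=0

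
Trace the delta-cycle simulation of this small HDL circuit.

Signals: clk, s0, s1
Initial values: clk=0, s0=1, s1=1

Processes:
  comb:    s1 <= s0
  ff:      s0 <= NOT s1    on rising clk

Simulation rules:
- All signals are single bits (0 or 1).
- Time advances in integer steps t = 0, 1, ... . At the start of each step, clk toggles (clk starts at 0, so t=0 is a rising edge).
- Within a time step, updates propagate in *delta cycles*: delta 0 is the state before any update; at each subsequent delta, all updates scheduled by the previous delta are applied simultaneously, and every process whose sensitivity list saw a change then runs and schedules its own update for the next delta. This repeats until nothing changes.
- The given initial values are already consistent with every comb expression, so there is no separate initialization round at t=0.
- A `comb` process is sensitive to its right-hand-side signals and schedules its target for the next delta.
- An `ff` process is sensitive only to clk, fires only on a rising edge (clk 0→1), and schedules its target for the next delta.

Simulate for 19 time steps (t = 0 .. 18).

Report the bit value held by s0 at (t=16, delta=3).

0

t0.Δ0 clk=0 s1=1 s0=1
t0.Δ1 clk=1 s1=1 s0=1
t0.Δ2 clk=1 s1=1 s0=0
t0.Δ3 clk=1 s1=0 s0=0
t1.Δ0 clk=1 s1=0 s0=0
t1.Δ1 clk=0 s1=0 s0=0
t2.Δ0 clk=0 s1=0 s0=0
t2.Δ1 clk=1 s1=0 s0=0
t2.Δ2 clk=1 s1=0 s0=1
t2.Δ3 clk=1 s1=1 s0=1
t3.Δ0 clk=1 s1=1 s0=1
t3.Δ1 clk=0 s1=1 s0=1
t4.Δ0 clk=0 s1=1 s0=1
t4.Δ1 clk=1 s1=1 s0=1
t4.Δ2 clk=1 s1=1 s0=0
t4.Δ3 clk=1 s1=0 s0=0
t5.Δ0 clk=1 s1=0 s0=0
t5.Δ1 clk=0 s1=0 s0=0
t6.Δ0 clk=0 s1=0 s0=0
t6.Δ1 clk=1 s1=0 s0=0
t6.Δ2 clk=1 s1=0 s0=1
t6.Δ3 clk=1 s1=1 s0=1
t7.Δ0 clk=1 s1=1 s0=1
t7.Δ1 clk=0 s1=1 s0=1
t8.Δ0 clk=0 s1=1 s0=1
t8.Δ1 clk=1 s1=1 s0=1
t8.Δ2 clk=1 s1=1 s0=0
t8.Δ3 clk=1 s1=0 s0=0
t9.Δ0 clk=1 s1=0 s0=0
t9.Δ1 clk=0 s1=0 s0=0
t10.Δ0 clk=0 s1=0 s0=0
t10.Δ1 clk=1 s1=0 s0=0
t10.Δ2 clk=1 s1=0 s0=1
t10.Δ3 clk=1 s1=1 s0=1
t11.Δ0 clk=1 s1=1 s0=1
t11.Δ1 clk=0 s1=1 s0=1
t12.Δ0 clk=0 s1=1 s0=1
t12.Δ1 clk=1 s1=1 s0=1
t12.Δ2 clk=1 s1=1 s0=0
t12.Δ3 clk=1 s1=0 s0=0
t13.Δ0 clk=1 s1=0 s0=0
t13.Δ1 clk=0 s1=0 s0=0
t14.Δ0 clk=0 s1=0 s0=0
t14.Δ1 clk=1 s1=0 s0=0
t14.Δ2 clk=1 s1=0 s0=1
t14.Δ3 clk=1 s1=1 s0=1
t15.Δ0 clk=1 s1=1 s0=1
t15.Δ1 clk=0 s1=1 s0=1
t16.Δ0 clk=0 s1=1 s0=1
t16.Δ1 clk=1 s1=1 s0=1
t16.Δ2 clk=1 s1=1 s0=0
t16.Δ3 clk=1 s1=0 s0=0
t17.Δ0 clk=1 s1=0 s0=0
t17.Δ1 clk=0 s1=0 s0=0
t18.Δ0 clk=0 s1=0 s0=0
t18.Δ1 clk=1 s1=0 s0=0
t18.Δ2 clk=1 s1=0 s0=1
t18.Δ3 clk=1 s1=1 s0=1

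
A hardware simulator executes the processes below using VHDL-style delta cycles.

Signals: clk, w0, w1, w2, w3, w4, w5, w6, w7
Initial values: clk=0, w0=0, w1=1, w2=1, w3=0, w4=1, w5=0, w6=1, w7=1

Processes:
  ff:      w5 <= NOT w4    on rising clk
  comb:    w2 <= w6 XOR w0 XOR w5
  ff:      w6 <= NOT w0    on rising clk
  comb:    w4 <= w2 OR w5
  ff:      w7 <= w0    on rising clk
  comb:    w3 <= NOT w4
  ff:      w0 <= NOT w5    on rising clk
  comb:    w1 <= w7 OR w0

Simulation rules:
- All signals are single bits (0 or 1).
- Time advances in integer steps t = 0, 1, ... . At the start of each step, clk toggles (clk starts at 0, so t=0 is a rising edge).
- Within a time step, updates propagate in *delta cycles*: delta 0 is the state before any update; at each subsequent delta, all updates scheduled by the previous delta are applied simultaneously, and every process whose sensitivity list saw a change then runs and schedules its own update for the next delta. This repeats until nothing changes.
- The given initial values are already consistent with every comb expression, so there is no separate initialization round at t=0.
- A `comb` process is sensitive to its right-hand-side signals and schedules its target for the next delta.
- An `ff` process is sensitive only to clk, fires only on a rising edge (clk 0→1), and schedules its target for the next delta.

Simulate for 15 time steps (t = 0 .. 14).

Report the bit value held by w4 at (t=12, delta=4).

[bits: w7,clk,w0,w2,w5,w3,w6,w1,w4]
t=0: Δ0=100100111 Δ1=110100111 Δ2=011100111 Δ3=011000111 Δ4=011000110 Δ5=011001110 | 5Δ
t=1: Δ0=011001110 Δ1=001001110 | 1Δ
t=2: Δ0=001001110 Δ1=011001110 Δ2=111011010 Δ3=111011011 Δ4=111010011 | 4Δ
t=3: Δ0=111010011 Δ1=101010011 | 1Δ
t=4: Δ0=101010011 Δ1=111010011 Δ2=110000011 Δ3=110000010 Δ4=110001010 | 4Δ
t=5: Δ0=110001010 Δ1=100001010 | 1Δ
t=6: Δ0=100001010 Δ1=110001010 Δ2=011011110 Δ3=011111111 Δ4=011110111 | 4Δ
t=7: Δ0=011110111 Δ1=001110111 | 1Δ
t=8: Δ0=001110111 Δ1=011110111 Δ2=110100011 Δ3=110000011 Δ4=110000010 Δ5=110001010 | 5Δ
t=9: Δ0=110001010 Δ1=100001010 | 1Δ
t=10: Δ0=100001010 Δ1=110001010 Δ2=011011110 Δ3=011111111 Δ4=011110111 | 4Δ
t=11: Δ0=011110111 Δ1=001110111 | 1Δ
t=12: Δ0=001110111 Δ1=011110111 Δ2=110100011 Δ3=110000011 Δ4=110000010 Δ5=110001010 | 5Δ
t=13: Δ0=110001010 Δ1=100001010 | 1Δ
t=14: Δ0=100001010 Δ1=110001010 Δ2=011011110 Δ3=011111111 Δ4=011110111 | 4Δ

0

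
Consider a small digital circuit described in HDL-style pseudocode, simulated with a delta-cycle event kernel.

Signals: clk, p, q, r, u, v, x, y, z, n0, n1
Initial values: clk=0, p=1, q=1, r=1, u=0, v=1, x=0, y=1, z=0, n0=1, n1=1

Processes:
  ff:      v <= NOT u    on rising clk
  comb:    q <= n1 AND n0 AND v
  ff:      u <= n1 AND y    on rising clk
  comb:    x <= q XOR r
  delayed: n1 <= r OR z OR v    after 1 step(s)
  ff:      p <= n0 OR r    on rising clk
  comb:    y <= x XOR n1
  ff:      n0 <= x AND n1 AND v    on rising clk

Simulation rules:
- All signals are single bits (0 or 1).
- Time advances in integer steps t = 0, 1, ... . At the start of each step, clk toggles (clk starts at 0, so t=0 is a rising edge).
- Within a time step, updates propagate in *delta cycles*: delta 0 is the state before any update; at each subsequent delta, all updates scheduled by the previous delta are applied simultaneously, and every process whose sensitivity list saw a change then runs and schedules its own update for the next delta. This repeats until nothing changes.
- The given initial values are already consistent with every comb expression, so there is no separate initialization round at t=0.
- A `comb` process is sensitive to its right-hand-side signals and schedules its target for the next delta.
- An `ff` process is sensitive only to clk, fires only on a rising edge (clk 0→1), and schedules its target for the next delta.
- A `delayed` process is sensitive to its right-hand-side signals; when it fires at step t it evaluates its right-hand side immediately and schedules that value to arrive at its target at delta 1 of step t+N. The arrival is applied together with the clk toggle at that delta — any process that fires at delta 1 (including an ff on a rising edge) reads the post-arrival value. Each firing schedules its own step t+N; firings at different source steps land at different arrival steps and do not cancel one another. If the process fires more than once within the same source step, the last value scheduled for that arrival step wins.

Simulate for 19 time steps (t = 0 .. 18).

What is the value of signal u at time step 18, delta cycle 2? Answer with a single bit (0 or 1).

t0.Δ0 n1=1 n0=1 u=0 z=0 v=1 r=1 y=1 clk=0 x=0 p=1 q=1
t0.Δ1 n1=1 n0=1 u=0 z=0 v=1 r=1 y=1 clk=1 x=0 p=1 q=1
t0.Δ2 n1=1 n0=0 u=1 z=0 v=1 r=1 y=1 clk=1 x=0 p=1 q=1
t0.Δ3 n1=1 n0=0 u=1 z=0 v=1 r=1 y=1 clk=1 x=0 p=1 q=0
t0.Δ4 n1=1 n0=0 u=1 z=0 v=1 r=1 y=1 clk=1 x=1 p=1 q=0
t0.Δ5 n1=1 n0=0 u=1 z=0 v=1 r=1 y=0 clk=1 x=1 p=1 q=0
t1.Δ0 n1=1 n0=0 u=1 z=0 v=1 r=1 y=0 clk=1 x=1 p=1 q=0
t1.Δ1 n1=1 n0=0 u=1 z=0 v=1 r=1 y=0 clk=0 x=1 p=1 q=0
t2.Δ0 n1=1 n0=0 u=1 z=0 v=1 r=1 y=0 clk=0 x=1 p=1 q=0
t2.Δ1 n1=1 n0=0 u=1 z=0 v=1 r=1 y=0 clk=1 x=1 p=1 q=0
t2.Δ2 n1=1 n0=1 u=0 z=0 v=0 r=1 y=0 clk=1 x=1 p=1 q=0
t3.Δ0 n1=1 n0=1 u=0 z=0 v=0 r=1 y=0 clk=1 x=1 p=1 q=0
t3.Δ1 n1=1 n0=1 u=0 z=0 v=0 r=1 y=0 clk=0 x=1 p=1 q=0
t4.Δ0 n1=1 n0=1 u=0 z=0 v=0 r=1 y=0 clk=0 x=1 p=1 q=0
t4.Δ1 n1=1 n0=1 u=0 z=0 v=0 r=1 y=0 clk=1 x=1 p=1 q=0
t4.Δ2 n1=1 n0=0 u=0 z=0 v=1 r=1 y=0 clk=1 x=1 p=1 q=0
t5.Δ0 n1=1 n0=0 u=0 z=0 v=1 r=1 y=0 clk=1 x=1 p=1 q=0
t5.Δ1 n1=1 n0=0 u=0 z=0 v=1 r=1 y=0 clk=0 x=1 p=1 q=0
t6.Δ0 n1=1 n0=0 u=0 z=0 v=1 r=1 y=0 clk=0 x=1 p=1 q=0
t6.Δ1 n1=1 n0=0 u=0 z=0 v=1 r=1 y=0 clk=1 x=1 p=1 q=0
t6.Δ2 n1=1 n0=1 u=0 z=0 v=1 r=1 y=0 clk=1 x=1 p=1 q=0
t6.Δ3 n1=1 n0=1 u=0 z=0 v=1 r=1 y=0 clk=1 x=1 p=1 q=1
t6.Δ4 n1=1 n0=1 u=0 z=0 v=1 r=1 y=0 clk=1 x=0 p=1 q=1
t6.Δ5 n1=1 n0=1 u=0 z=0 v=1 r=1 y=1 clk=1 x=0 p=1 q=1
t7.Δ0 n1=1 n0=1 u=0 z=0 v=1 r=1 y=1 clk=1 x=0 p=1 q=1
t7.Δ1 n1=1 n0=1 u=0 z=0 v=1 r=1 y=1 clk=0 x=0 p=1 q=1
t8.Δ0 n1=1 n0=1 u=0 z=0 v=1 r=1 y=1 clk=0 x=0 p=1 q=1
t8.Δ1 n1=1 n0=1 u=0 z=0 v=1 r=1 y=1 clk=1 x=0 p=1 q=1
t8.Δ2 n1=1 n0=0 u=1 z=0 v=1 r=1 y=1 clk=1 x=0 p=1 q=1
t8.Δ3 n1=1 n0=0 u=1 z=0 v=1 r=1 y=1 clk=1 x=0 p=1 q=0
t8.Δ4 n1=1 n0=0 u=1 z=0 v=1 r=1 y=1 clk=1 x=1 p=1 q=0
t8.Δ5 n1=1 n0=0 u=1 z=0 v=1 r=1 y=0 clk=1 x=1 p=1 q=0
t9.Δ0 n1=1 n0=0 u=1 z=0 v=1 r=1 y=0 clk=1 x=1 p=1 q=0
t9.Δ1 n1=1 n0=0 u=1 z=0 v=1 r=1 y=0 clk=0 x=1 p=1 q=0
t10.Δ0 n1=1 n0=0 u=1 z=0 v=1 r=1 y=0 clk=0 x=1 p=1 q=0
t10.Δ1 n1=1 n0=0 u=1 z=0 v=1 r=1 y=0 clk=1 x=1 p=1 q=0
t10.Δ2 n1=1 n0=1 u=0 z=0 v=0 r=1 y=0 clk=1 x=1 p=1 q=0
t11.Δ0 n1=1 n0=1 u=0 z=0 v=0 r=1 y=0 clk=1 x=1 p=1 q=0
t11.Δ1 n1=1 n0=1 u=0 z=0 v=0 r=1 y=0 clk=0 x=1 p=1 q=0
t12.Δ0 n1=1 n0=1 u=0 z=0 v=0 r=1 y=0 clk=0 x=1 p=1 q=0
t12.Δ1 n1=1 n0=1 u=0 z=0 v=0 r=1 y=0 clk=1 x=1 p=1 q=0
t12.Δ2 n1=1 n0=0 u=0 z=0 v=1 r=1 y=0 clk=1 x=1 p=1 q=0
t13.Δ0 n1=1 n0=0 u=0 z=0 v=1 r=1 y=0 clk=1 x=1 p=1 q=0
t13.Δ1 n1=1 n0=0 u=0 z=0 v=1 r=1 y=0 clk=0 x=1 p=1 q=0
t14.Δ0 n1=1 n0=0 u=0 z=0 v=1 r=1 y=0 clk=0 x=1 p=1 q=0
t14.Δ1 n1=1 n0=0 u=0 z=0 v=1 r=1 y=0 clk=1 x=1 p=1 q=0
t14.Δ2 n1=1 n0=1 u=0 z=0 v=1 r=1 y=0 clk=1 x=1 p=1 q=0
t14.Δ3 n1=1 n0=1 u=0 z=0 v=1 r=1 y=0 clk=1 x=1 p=1 q=1
t14.Δ4 n1=1 n0=1 u=0 z=0 v=1 r=1 y=0 clk=1 x=0 p=1 q=1
t14.Δ5 n1=1 n0=1 u=0 z=0 v=1 r=1 y=1 clk=1 x=0 p=1 q=1
t15.Δ0 n1=1 n0=1 u=0 z=0 v=1 r=1 y=1 clk=1 x=0 p=1 q=1
t15.Δ1 n1=1 n0=1 u=0 z=0 v=1 r=1 y=1 clk=0 x=0 p=1 q=1
t16.Δ0 n1=1 n0=1 u=0 z=0 v=1 r=1 y=1 clk=0 x=0 p=1 q=1
t16.Δ1 n1=1 n0=1 u=0 z=0 v=1 r=1 y=1 clk=1 x=0 p=1 q=1
t16.Δ2 n1=1 n0=0 u=1 z=0 v=1 r=1 y=1 clk=1 x=0 p=1 q=1
t16.Δ3 n1=1 n0=0 u=1 z=0 v=1 r=1 y=1 clk=1 x=0 p=1 q=0
t16.Δ4 n1=1 n0=0 u=1 z=0 v=1 r=1 y=1 clk=1 x=1 p=1 q=0
t16.Δ5 n1=1 n0=0 u=1 z=0 v=1 r=1 y=0 clk=1 x=1 p=1 q=0
t17.Δ0 n1=1 n0=0 u=1 z=0 v=1 r=1 y=0 clk=1 x=1 p=1 q=0
t17.Δ1 n1=1 n0=0 u=1 z=0 v=1 r=1 y=0 clk=0 x=1 p=1 q=0
t18.Δ0 n1=1 n0=0 u=1 z=0 v=1 r=1 y=0 clk=0 x=1 p=1 q=0
t18.Δ1 n1=1 n0=0 u=1 z=0 v=1 r=1 y=0 clk=1 x=1 p=1 q=0
t18.Δ2 n1=1 n0=1 u=0 z=0 v=0 r=1 y=0 clk=1 x=1 p=1 q=0

0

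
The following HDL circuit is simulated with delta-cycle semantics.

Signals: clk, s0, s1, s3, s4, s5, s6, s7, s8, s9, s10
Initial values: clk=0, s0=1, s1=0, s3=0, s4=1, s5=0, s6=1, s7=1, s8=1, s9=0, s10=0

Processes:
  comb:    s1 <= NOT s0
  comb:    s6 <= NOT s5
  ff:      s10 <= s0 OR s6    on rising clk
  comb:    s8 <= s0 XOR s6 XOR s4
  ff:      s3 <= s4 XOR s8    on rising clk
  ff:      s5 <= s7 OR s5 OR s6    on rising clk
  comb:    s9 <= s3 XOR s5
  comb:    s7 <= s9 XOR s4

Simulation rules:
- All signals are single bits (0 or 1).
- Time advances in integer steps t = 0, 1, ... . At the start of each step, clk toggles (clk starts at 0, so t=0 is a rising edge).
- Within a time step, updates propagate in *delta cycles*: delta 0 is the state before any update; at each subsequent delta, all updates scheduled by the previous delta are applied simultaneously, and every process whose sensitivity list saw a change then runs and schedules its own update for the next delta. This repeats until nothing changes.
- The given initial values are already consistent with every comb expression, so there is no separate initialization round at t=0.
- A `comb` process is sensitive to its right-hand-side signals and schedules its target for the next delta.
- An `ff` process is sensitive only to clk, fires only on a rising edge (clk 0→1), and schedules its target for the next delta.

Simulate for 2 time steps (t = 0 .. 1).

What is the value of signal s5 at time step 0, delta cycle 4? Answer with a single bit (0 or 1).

1

t0.Δ0 clk=0 s4=1 s3=0 s0=1 s6=1 s10=0 s1=0 s8=1 s5=0 s7=1 s9=0
t0.Δ1 clk=1 s4=1 s3=0 s0=1 s6=1 s10=0 s1=0 s8=1 s5=0 s7=1 s9=0
t0.Δ2 clk=1 s4=1 s3=0 s0=1 s6=1 s10=1 s1=0 s8=1 s5=1 s7=1 s9=0
t0.Δ3 clk=1 s4=1 s3=0 s0=1 s6=0 s10=1 s1=0 s8=1 s5=1 s7=1 s9=1
t0.Δ4 clk=1 s4=1 s3=0 s0=1 s6=0 s10=1 s1=0 s8=0 s5=1 s7=0 s9=1
t1.Δ0 clk=1 s4=1 s3=0 s0=1 s6=0 s10=1 s1=0 s8=0 s5=1 s7=0 s9=1
t1.Δ1 clk=0 s4=1 s3=0 s0=1 s6=0 s10=1 s1=0 s8=0 s5=1 s7=0 s9=1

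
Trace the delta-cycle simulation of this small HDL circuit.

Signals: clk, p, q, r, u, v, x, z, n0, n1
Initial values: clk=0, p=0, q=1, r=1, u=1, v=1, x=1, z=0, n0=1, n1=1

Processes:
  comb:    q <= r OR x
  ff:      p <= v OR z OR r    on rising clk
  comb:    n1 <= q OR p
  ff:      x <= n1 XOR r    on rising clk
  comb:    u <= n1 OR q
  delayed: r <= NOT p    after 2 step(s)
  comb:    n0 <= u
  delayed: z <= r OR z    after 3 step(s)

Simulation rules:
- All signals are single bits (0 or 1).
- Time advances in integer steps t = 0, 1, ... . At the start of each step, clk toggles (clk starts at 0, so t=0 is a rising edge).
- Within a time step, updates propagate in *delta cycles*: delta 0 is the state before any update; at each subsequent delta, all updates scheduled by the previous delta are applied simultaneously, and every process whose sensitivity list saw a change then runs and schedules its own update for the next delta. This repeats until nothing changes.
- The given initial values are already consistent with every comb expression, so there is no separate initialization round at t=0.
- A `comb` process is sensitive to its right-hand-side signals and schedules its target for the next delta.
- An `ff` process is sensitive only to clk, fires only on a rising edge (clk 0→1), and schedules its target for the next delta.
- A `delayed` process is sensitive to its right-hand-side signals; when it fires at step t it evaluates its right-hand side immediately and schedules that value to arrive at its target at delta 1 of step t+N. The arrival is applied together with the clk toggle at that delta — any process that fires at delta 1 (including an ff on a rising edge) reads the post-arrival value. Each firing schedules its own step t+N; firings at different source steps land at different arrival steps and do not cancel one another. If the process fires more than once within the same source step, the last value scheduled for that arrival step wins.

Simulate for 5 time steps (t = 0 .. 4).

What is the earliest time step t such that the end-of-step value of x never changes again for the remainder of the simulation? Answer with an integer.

[bits: q,r,p,z,clk,n1,u,v,x,n0]
t=0: Δ0=1100011111 Δ1=1100111111 Δ2=1110111101 | 2Δ
t=1: Δ0=1110111101 Δ1=1110011101 | 1Δ
t=2: Δ0=1110011101 Δ1=1010111101 Δ2=0010111111 Δ3=1010111111 | 3Δ
t=3: Δ0=1010111111 Δ1=1010011111 | 1Δ
t=4: Δ0=1010011111 Δ1=1010111111 | 1Δ

2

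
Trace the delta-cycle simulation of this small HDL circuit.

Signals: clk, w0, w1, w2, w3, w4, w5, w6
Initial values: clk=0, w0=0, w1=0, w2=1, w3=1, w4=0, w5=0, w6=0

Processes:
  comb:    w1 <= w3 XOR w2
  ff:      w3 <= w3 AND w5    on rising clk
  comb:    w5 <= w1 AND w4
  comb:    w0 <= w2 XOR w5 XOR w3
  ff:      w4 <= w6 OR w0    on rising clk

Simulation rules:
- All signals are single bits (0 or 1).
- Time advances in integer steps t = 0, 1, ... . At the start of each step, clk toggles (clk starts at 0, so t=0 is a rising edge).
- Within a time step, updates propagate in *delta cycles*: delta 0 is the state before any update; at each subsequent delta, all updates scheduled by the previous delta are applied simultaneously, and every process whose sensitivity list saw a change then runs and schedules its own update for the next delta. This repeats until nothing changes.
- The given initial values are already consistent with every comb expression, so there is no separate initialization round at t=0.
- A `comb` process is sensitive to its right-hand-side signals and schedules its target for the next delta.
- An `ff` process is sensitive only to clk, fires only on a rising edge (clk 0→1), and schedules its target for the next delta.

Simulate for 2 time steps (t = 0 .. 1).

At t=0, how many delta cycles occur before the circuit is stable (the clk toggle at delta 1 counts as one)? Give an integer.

3

[bits: w4,w2,w6,w3,w1,w0,clk,w5]
t=0: Δ0=01010000 Δ1=01010010 Δ2=01000010 Δ3=01001110 | 3Δ
t=1: Δ0=01001110 Δ1=01001100 | 1Δ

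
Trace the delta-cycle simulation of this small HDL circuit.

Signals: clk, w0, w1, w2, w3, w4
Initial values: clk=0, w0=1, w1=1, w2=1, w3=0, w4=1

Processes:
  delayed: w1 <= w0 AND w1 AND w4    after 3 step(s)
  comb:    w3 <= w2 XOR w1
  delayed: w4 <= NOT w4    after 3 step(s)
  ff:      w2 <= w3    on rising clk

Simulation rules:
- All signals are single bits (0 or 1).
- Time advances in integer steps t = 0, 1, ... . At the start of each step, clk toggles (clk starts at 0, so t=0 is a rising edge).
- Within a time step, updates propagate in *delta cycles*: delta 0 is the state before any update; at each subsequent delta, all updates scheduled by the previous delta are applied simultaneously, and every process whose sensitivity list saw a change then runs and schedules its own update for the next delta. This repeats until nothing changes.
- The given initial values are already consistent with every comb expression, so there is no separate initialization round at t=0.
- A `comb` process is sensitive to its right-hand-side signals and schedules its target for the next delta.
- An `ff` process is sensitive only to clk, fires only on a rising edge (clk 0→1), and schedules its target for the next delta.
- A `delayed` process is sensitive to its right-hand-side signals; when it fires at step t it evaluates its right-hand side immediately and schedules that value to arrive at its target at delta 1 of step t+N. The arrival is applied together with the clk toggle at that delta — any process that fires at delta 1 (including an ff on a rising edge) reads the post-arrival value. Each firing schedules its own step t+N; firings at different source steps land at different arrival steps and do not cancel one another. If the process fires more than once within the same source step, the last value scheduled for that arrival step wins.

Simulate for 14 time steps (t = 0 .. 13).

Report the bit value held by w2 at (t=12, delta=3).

0

t0.Δ0 w0=1 w3=0 w2=1 w1=1 clk=0 w4=1
t0.Δ1 w0=1 w3=0 w2=1 w1=1 clk=1 w4=1
t0.Δ2 w0=1 w3=0 w2=0 w1=1 clk=1 w4=1
t0.Δ3 w0=1 w3=1 w2=0 w1=1 clk=1 w4=1
t1.Δ0 w0=1 w3=1 w2=0 w1=1 clk=1 w4=1
t1.Δ1 w0=1 w3=1 w2=0 w1=1 clk=0 w4=1
t2.Δ0 w0=1 w3=1 w2=0 w1=1 clk=0 w4=1
t2.Δ1 w0=1 w3=1 w2=0 w1=1 clk=1 w4=1
t2.Δ2 w0=1 w3=1 w2=1 w1=1 clk=1 w4=1
t2.Δ3 w0=1 w3=0 w2=1 w1=1 clk=1 w4=1
t3.Δ0 w0=1 w3=0 w2=1 w1=1 clk=1 w4=1
t3.Δ1 w0=1 w3=0 w2=1 w1=1 clk=0 w4=1
t4.Δ0 w0=1 w3=0 w2=1 w1=1 clk=0 w4=1
t4.Δ1 w0=1 w3=0 w2=1 w1=1 clk=1 w4=1
t4.Δ2 w0=1 w3=0 w2=0 w1=1 clk=1 w4=1
t4.Δ3 w0=1 w3=1 w2=0 w1=1 clk=1 w4=1
t5.Δ0 w0=1 w3=1 w2=0 w1=1 clk=1 w4=1
t5.Δ1 w0=1 w3=1 w2=0 w1=1 clk=0 w4=1
t6.Δ0 w0=1 w3=1 w2=0 w1=1 clk=0 w4=1
t6.Δ1 w0=1 w3=1 w2=0 w1=1 clk=1 w4=1
t6.Δ2 w0=1 w3=1 w2=1 w1=1 clk=1 w4=1
t6.Δ3 w0=1 w3=0 w2=1 w1=1 clk=1 w4=1
t7.Δ0 w0=1 w3=0 w2=1 w1=1 clk=1 w4=1
t7.Δ1 w0=1 w3=0 w2=1 w1=1 clk=0 w4=1
t8.Δ0 w0=1 w3=0 w2=1 w1=1 clk=0 w4=1
t8.Δ1 w0=1 w3=0 w2=1 w1=1 clk=1 w4=1
t8.Δ2 w0=1 w3=0 w2=0 w1=1 clk=1 w4=1
t8.Δ3 w0=1 w3=1 w2=0 w1=1 clk=1 w4=1
t9.Δ0 w0=1 w3=1 w2=0 w1=1 clk=1 w4=1
t9.Δ1 w0=1 w3=1 w2=0 w1=1 clk=0 w4=1
t10.Δ0 w0=1 w3=1 w2=0 w1=1 clk=0 w4=1
t10.Δ1 w0=1 w3=1 w2=0 w1=1 clk=1 w4=1
t10.Δ2 w0=1 w3=1 w2=1 w1=1 clk=1 w4=1
t10.Δ3 w0=1 w3=0 w2=1 w1=1 clk=1 w4=1
t11.Δ0 w0=1 w3=0 w2=1 w1=1 clk=1 w4=1
t11.Δ1 w0=1 w3=0 w2=1 w1=1 clk=0 w4=1
t12.Δ0 w0=1 w3=0 w2=1 w1=1 clk=0 w4=1
t12.Δ1 w0=1 w3=0 w2=1 w1=1 clk=1 w4=1
t12.Δ2 w0=1 w3=0 w2=0 w1=1 clk=1 w4=1
t12.Δ3 w0=1 w3=1 w2=0 w1=1 clk=1 w4=1
t13.Δ0 w0=1 w3=1 w2=0 w1=1 clk=1 w4=1
t13.Δ1 w0=1 w3=1 w2=0 w1=1 clk=0 w4=1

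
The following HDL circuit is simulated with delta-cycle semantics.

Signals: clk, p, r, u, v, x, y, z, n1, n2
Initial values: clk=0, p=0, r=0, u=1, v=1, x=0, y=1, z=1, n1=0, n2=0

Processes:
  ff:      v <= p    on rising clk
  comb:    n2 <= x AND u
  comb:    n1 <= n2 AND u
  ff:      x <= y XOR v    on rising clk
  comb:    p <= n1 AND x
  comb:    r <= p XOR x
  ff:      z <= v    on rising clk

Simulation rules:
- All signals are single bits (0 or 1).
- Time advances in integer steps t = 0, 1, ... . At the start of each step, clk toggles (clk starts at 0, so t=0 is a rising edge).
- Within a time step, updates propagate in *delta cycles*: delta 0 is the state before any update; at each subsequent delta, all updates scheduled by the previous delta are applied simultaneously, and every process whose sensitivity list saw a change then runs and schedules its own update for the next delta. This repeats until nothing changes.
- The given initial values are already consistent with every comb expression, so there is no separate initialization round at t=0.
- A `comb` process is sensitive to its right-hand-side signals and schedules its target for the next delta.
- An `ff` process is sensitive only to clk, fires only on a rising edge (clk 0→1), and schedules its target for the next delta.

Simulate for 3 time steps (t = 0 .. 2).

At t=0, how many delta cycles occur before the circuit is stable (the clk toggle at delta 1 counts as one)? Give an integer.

t=0 Δ0: v=1 p=0 u=1 n2=0 x=0 clk=0 z=1 r=0 y=1 n1=0
  Δ1: clk:0→1
  Δ2: v:1→0
  (2Δ to stable)
t=1 Δ0: v=0 p=0 u=1 n2=0 x=0 clk=1 z=1 r=0 y=1 n1=0
  Δ1: clk:1→0
  (1Δ to stable)
t=2 Δ0: v=0 p=0 u=1 n2=0 x=0 clk=0 z=1 r=0 y=1 n1=0
  Δ1: clk:0→1
  Δ2: x:0→1, z:1→0
  Δ3: n2:0→1, r:0→1
  Δ4: n1:0→1
  Δ5: p:0→1
  Δ6: r:1→0
  (6Δ to stable)

2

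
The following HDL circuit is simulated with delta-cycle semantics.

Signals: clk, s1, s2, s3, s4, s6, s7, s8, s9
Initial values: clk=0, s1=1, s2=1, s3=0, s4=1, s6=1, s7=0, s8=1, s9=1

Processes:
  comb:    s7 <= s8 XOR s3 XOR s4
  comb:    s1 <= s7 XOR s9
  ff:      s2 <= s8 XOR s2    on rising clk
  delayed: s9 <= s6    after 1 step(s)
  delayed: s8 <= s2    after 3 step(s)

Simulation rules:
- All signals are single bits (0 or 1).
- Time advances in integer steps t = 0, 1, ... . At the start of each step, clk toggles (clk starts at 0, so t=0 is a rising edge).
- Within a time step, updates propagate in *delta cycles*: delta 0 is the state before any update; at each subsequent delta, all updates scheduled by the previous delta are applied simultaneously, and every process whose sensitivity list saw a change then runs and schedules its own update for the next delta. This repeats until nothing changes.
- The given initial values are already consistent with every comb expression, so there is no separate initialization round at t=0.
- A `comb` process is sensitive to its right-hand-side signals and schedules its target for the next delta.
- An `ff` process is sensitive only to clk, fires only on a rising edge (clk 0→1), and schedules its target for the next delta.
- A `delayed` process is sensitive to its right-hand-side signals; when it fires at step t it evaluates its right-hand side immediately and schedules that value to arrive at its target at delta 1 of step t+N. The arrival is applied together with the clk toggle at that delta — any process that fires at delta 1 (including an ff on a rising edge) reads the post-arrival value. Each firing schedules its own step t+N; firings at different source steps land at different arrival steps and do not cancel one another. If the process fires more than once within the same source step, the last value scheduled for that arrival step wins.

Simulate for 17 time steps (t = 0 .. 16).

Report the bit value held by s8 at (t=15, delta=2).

t0.Δ0 s9=1 s7=0 s1=1 clk=0 s6=1 s8=1 s4=1 s3=0 s2=1
t0.Δ1 s9=1 s7=0 s1=1 clk=1 s6=1 s8=1 s4=1 s3=0 s2=1
t0.Δ2 s9=1 s7=0 s1=1 clk=1 s6=1 s8=1 s4=1 s3=0 s2=0
t1.Δ0 s9=1 s7=0 s1=1 clk=1 s6=1 s8=1 s4=1 s3=0 s2=0
t1.Δ1 s9=1 s7=0 s1=1 clk=0 s6=1 s8=1 s4=1 s3=0 s2=0
t2.Δ0 s9=1 s7=0 s1=1 clk=0 s6=1 s8=1 s4=1 s3=0 s2=0
t2.Δ1 s9=1 s7=0 s1=1 clk=1 s6=1 s8=1 s4=1 s3=0 s2=0
t2.Δ2 s9=1 s7=0 s1=1 clk=1 s6=1 s8=1 s4=1 s3=0 s2=1
t3.Δ0 s9=1 s7=0 s1=1 clk=1 s6=1 s8=1 s4=1 s3=0 s2=1
t3.Δ1 s9=1 s7=0 s1=1 clk=0 s6=1 s8=0 s4=1 s3=0 s2=1
t3.Δ2 s9=1 s7=1 s1=1 clk=0 s6=1 s8=0 s4=1 s3=0 s2=1
t3.Δ3 s9=1 s7=1 s1=0 clk=0 s6=1 s8=0 s4=1 s3=0 s2=1
t4.Δ0 s9=1 s7=1 s1=0 clk=0 s6=1 s8=0 s4=1 s3=0 s2=1
t4.Δ1 s9=1 s7=1 s1=0 clk=1 s6=1 s8=0 s4=1 s3=0 s2=1
t5.Δ0 s9=1 s7=1 s1=0 clk=1 s6=1 s8=0 s4=1 s3=0 s2=1
t5.Δ1 s9=1 s7=1 s1=0 clk=0 s6=1 s8=1 s4=1 s3=0 s2=1
t5.Δ2 s9=1 s7=0 s1=0 clk=0 s6=1 s8=1 s4=1 s3=0 s2=1
t5.Δ3 s9=1 s7=0 s1=1 clk=0 s6=1 s8=1 s4=1 s3=0 s2=1
t6.Δ0 s9=1 s7=0 s1=1 clk=0 s6=1 s8=1 s4=1 s3=0 s2=1
t6.Δ1 s9=1 s7=0 s1=1 clk=1 s6=1 s8=1 s4=1 s3=0 s2=1
t6.Δ2 s9=1 s7=0 s1=1 clk=1 s6=1 s8=1 s4=1 s3=0 s2=0
t7.Δ0 s9=1 s7=0 s1=1 clk=1 s6=1 s8=1 s4=1 s3=0 s2=0
t7.Δ1 s9=1 s7=0 s1=1 clk=0 s6=1 s8=1 s4=1 s3=0 s2=0
t8.Δ0 s9=1 s7=0 s1=1 clk=0 s6=1 s8=1 s4=1 s3=0 s2=0
t8.Δ1 s9=1 s7=0 s1=1 clk=1 s6=1 s8=1 s4=1 s3=0 s2=0
t8.Δ2 s9=1 s7=0 s1=1 clk=1 s6=1 s8=1 s4=1 s3=0 s2=1
t9.Δ0 s9=1 s7=0 s1=1 clk=1 s6=1 s8=1 s4=1 s3=0 s2=1
t9.Δ1 s9=1 s7=0 s1=1 clk=0 s6=1 s8=0 s4=1 s3=0 s2=1
t9.Δ2 s9=1 s7=1 s1=1 clk=0 s6=1 s8=0 s4=1 s3=0 s2=1
t9.Δ3 s9=1 s7=1 s1=0 clk=0 s6=1 s8=0 s4=1 s3=0 s2=1
t10.Δ0 s9=1 s7=1 s1=0 clk=0 s6=1 s8=0 s4=1 s3=0 s2=1
t10.Δ1 s9=1 s7=1 s1=0 clk=1 s6=1 s8=0 s4=1 s3=0 s2=1
t11.Δ0 s9=1 s7=1 s1=0 clk=1 s6=1 s8=0 s4=1 s3=0 s2=1
t11.Δ1 s9=1 s7=1 s1=0 clk=0 s6=1 s8=1 s4=1 s3=0 s2=1
t11.Δ2 s9=1 s7=0 s1=0 clk=0 s6=1 s8=1 s4=1 s3=0 s2=1
t11.Δ3 s9=1 s7=0 s1=1 clk=0 s6=1 s8=1 s4=1 s3=0 s2=1
t12.Δ0 s9=1 s7=0 s1=1 clk=0 s6=1 s8=1 s4=1 s3=0 s2=1
t12.Δ1 s9=1 s7=0 s1=1 clk=1 s6=1 s8=1 s4=1 s3=0 s2=1
t12.Δ2 s9=1 s7=0 s1=1 clk=1 s6=1 s8=1 s4=1 s3=0 s2=0
t13.Δ0 s9=1 s7=0 s1=1 clk=1 s6=1 s8=1 s4=1 s3=0 s2=0
t13.Δ1 s9=1 s7=0 s1=1 clk=0 s6=1 s8=1 s4=1 s3=0 s2=0
t14.Δ0 s9=1 s7=0 s1=1 clk=0 s6=1 s8=1 s4=1 s3=0 s2=0
t14.Δ1 s9=1 s7=0 s1=1 clk=1 s6=1 s8=1 s4=1 s3=0 s2=0
t14.Δ2 s9=1 s7=0 s1=1 clk=1 s6=1 s8=1 s4=1 s3=0 s2=1
t15.Δ0 s9=1 s7=0 s1=1 clk=1 s6=1 s8=1 s4=1 s3=0 s2=1
t15.Δ1 s9=1 s7=0 s1=1 clk=0 s6=1 s8=0 s4=1 s3=0 s2=1
t15.Δ2 s9=1 s7=1 s1=1 clk=0 s6=1 s8=0 s4=1 s3=0 s2=1
t15.Δ3 s9=1 s7=1 s1=0 clk=0 s6=1 s8=0 s4=1 s3=0 s2=1
t16.Δ0 s9=1 s7=1 s1=0 clk=0 s6=1 s8=0 s4=1 s3=0 s2=1
t16.Δ1 s9=1 s7=1 s1=0 clk=1 s6=1 s8=0 s4=1 s3=0 s2=1

0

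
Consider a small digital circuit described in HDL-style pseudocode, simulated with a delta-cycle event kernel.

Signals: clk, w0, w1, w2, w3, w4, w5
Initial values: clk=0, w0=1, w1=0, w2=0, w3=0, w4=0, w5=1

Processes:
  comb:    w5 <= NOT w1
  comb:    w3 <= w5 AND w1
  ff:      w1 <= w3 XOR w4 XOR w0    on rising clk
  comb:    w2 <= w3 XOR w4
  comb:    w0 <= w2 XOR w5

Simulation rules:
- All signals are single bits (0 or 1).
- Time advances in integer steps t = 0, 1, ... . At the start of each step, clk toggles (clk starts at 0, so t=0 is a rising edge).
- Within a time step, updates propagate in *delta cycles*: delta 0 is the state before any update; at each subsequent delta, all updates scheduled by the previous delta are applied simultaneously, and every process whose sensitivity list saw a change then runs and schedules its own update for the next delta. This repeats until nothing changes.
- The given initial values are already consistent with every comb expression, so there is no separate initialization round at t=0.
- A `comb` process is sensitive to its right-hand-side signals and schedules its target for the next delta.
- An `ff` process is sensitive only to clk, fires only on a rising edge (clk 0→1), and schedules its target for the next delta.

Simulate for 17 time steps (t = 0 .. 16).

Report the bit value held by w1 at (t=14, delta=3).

t=0 Δ0: w4=0 w2=0 w3=0 clk=0 w1=0 w5=1 w0=1
  Δ1: clk:0→1
  Δ2: w1:0→1
  Δ3: w3:0→1, w5:1→0
  Δ4: w2:0→1, w3:1→0, w0:1→0
  Δ5: w2:1→0, w0:0→1
  Δ6: w0:1→0
  (6Δ to stable)
t=1 Δ0: w4=0 w2=0 w3=0 clk=1 w1=1 w5=0 w0=0
  Δ1: clk:1→0
  (1Δ to stable)
t=2 Δ0: w4=0 w2=0 w3=0 clk=0 w1=1 w5=0 w0=0
  Δ1: clk:0→1
  Δ2: w1:1→0
  Δ3: w5:0→1
  Δ4: w0:0→1
  (4Δ to stable)
t=3 Δ0: w4=0 w2=0 w3=0 clk=1 w1=0 w5=1 w0=1
  Δ1: clk:1→0
  (1Δ to stable)
t=4 Δ0: w4=0 w2=0 w3=0 clk=0 w1=0 w5=1 w0=1
  Δ1: clk:0→1
  Δ2: w1:0→1
  Δ3: w3:0→1, w5:1→0
  Δ4: w2:0→1, w3:1→0, w0:1→0
  Δ5: w2:1→0, w0:0→1
  Δ6: w0:1→0
  (6Δ to stable)
t=5 Δ0: w4=0 w2=0 w3=0 clk=1 w1=1 w5=0 w0=0
  Δ1: clk:1→0
  (1Δ to stable)
t=6 Δ0: w4=0 w2=0 w3=0 clk=0 w1=1 w5=0 w0=0
  Δ1: clk:0→1
  Δ2: w1:1→0
  Δ3: w5:0→1
  Δ4: w0:0→1
  (4Δ to stable)
t=7 Δ0: w4=0 w2=0 w3=0 clk=1 w1=0 w5=1 w0=1
  Δ1: clk:1→0
  (1Δ to stable)
t=8 Δ0: w4=0 w2=0 w3=0 clk=0 w1=0 w5=1 w0=1
  Δ1: clk:0→1
  Δ2: w1:0→1
  Δ3: w3:0→1, w5:1→0
  Δ4: w2:0→1, w3:1→0, w0:1→0
  Δ5: w2:1→0, w0:0→1
  Δ6: w0:1→0
  (6Δ to stable)
t=9 Δ0: w4=0 w2=0 w3=0 clk=1 w1=1 w5=0 w0=0
  Δ1: clk:1→0
  (1Δ to stable)
t=10 Δ0: w4=0 w2=0 w3=0 clk=0 w1=1 w5=0 w0=0
  Δ1: clk:0→1
  Δ2: w1:1→0
  Δ3: w5:0→1
  Δ4: w0:0→1
  (4Δ to stable)
t=11 Δ0: w4=0 w2=0 w3=0 clk=1 w1=0 w5=1 w0=1
  Δ1: clk:1→0
  (1Δ to stable)
t=12 Δ0: w4=0 w2=0 w3=0 clk=0 w1=0 w5=1 w0=1
  Δ1: clk:0→1
  Δ2: w1:0→1
  Δ3: w3:0→1, w5:1→0
  Δ4: w2:0→1, w3:1→0, w0:1→0
  Δ5: w2:1→0, w0:0→1
  Δ6: w0:1→0
  (6Δ to stable)
t=13 Δ0: w4=0 w2=0 w3=0 clk=1 w1=1 w5=0 w0=0
  Δ1: clk:1→0
  (1Δ to stable)
t=14 Δ0: w4=0 w2=0 w3=0 clk=0 w1=1 w5=0 w0=0
  Δ1: clk:0→1
  Δ2: w1:1→0
  Δ3: w5:0→1
  Δ4: w0:0→1
  (4Δ to stable)
t=15 Δ0: w4=0 w2=0 w3=0 clk=1 w1=0 w5=1 w0=1
  Δ1: clk:1→0
  (1Δ to stable)
t=16 Δ0: w4=0 w2=0 w3=0 clk=0 w1=0 w5=1 w0=1
  Δ1: clk:0→1
  Δ2: w1:0→1
  Δ3: w3:0→1, w5:1→0
  Δ4: w2:0→1, w3:1→0, w0:1→0
  Δ5: w2:1→0, w0:0→1
  Δ6: w0:1→0
  (6Δ to stable)

0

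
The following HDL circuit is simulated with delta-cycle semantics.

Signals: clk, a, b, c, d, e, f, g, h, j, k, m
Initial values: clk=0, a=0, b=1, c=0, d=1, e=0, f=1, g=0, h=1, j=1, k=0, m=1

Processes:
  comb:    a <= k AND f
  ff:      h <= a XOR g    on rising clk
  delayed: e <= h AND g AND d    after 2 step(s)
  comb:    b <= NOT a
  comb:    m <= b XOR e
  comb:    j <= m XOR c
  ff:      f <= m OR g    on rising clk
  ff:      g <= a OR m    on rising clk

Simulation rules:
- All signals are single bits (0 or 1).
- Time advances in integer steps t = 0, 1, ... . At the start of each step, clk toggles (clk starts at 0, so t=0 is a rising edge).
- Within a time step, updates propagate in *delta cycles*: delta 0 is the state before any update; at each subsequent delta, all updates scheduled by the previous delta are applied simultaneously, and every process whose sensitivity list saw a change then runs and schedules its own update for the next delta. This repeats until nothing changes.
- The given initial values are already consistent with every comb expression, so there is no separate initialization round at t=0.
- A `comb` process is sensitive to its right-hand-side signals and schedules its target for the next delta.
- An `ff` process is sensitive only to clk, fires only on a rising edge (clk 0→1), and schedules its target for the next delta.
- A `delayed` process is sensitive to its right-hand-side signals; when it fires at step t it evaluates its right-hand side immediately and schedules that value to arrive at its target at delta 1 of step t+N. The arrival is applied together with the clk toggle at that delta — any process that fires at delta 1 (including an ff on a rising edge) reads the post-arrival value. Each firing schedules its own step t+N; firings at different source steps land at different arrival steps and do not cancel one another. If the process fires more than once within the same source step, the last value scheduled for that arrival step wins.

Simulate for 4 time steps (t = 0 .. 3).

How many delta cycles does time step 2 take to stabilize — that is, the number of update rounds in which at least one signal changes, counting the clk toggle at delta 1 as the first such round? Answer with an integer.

2

t=0 Δ0: a=0 k=0 g=0 b=1 d=1 m=1 e=0 h=1 clk=0 j=1 f=1 c=0
  Δ1: clk:0→1
  Δ2: g:0→1, h:1→0
  (2Δ to stable)
t=1 Δ0: a=0 k=0 g=1 b=1 d=1 m=1 e=0 h=0 clk=1 j=1 f=1 c=0
  Δ1: clk:1→0
  (1Δ to stable)
t=2 Δ0: a=0 k=0 g=1 b=1 d=1 m=1 e=0 h=0 clk=0 j=1 f=1 c=0
  Δ1: clk:0→1
  Δ2: h:0→1
  (2Δ to stable)
t=3 Δ0: a=0 k=0 g=1 b=1 d=1 m=1 e=0 h=1 clk=1 j=1 f=1 c=0
  Δ1: clk:1→0
  (1Δ to stable)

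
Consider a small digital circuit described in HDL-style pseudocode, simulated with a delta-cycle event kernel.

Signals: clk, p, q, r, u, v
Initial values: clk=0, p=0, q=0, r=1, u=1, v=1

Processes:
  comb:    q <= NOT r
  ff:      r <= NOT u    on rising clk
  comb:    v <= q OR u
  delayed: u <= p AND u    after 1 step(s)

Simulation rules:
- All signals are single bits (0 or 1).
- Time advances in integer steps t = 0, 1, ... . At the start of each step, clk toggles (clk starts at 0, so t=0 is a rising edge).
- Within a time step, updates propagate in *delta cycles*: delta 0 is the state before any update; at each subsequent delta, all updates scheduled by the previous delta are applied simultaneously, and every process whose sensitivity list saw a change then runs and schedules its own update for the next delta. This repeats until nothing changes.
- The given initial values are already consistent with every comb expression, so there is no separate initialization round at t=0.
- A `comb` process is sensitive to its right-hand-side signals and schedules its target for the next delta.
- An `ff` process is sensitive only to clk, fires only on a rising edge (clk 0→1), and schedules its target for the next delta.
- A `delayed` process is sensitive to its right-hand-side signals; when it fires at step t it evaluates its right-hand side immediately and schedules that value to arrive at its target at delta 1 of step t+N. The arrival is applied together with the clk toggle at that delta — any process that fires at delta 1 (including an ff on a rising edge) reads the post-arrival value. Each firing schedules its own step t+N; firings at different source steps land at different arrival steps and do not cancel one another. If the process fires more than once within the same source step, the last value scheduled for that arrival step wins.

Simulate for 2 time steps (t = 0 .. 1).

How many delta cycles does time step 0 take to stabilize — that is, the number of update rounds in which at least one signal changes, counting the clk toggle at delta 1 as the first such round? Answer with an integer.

t0.Δ0 u=1 clk=0 r=1 q=0 v=1 p=0
t0.Δ1 u=1 clk=1 r=1 q=0 v=1 p=0
t0.Δ2 u=1 clk=1 r=0 q=0 v=1 p=0
t0.Δ3 u=1 clk=1 r=0 q=1 v=1 p=0
t1.Δ0 u=1 clk=1 r=0 q=1 v=1 p=0
t1.Δ1 u=1 clk=0 r=0 q=1 v=1 p=0

3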